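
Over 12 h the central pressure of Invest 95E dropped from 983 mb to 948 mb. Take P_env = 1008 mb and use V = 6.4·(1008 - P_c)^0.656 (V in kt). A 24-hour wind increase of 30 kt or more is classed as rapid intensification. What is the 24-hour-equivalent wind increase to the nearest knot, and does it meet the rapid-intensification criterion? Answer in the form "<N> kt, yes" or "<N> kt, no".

82 kt, yes

V₁: ΔP = 25, V ≈ 6.4 × 25^0.656 ≈ 52.87 kt.
V₂: ΔP = 60, V ≈ 6.4 × 60^0.656 ≈ 93.90 kt.
ΔV over 12 h = 41.03 kt → 24 h equivalent = 41.03 × 24/12 ≈ 82.06 kt.
82 kt ≥ 30 kt ⇒ rapid intensification.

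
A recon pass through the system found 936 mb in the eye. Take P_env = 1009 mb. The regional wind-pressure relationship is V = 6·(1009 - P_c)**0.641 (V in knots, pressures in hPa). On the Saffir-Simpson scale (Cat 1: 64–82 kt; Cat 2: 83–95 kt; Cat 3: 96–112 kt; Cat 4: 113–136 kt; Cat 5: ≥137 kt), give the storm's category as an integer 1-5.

ΔP = 1009 − 936 = 73 mb.
V ≈ 6 × 73^0.641 = 6 × 15.65 ≈ 94 kt.
94 kt falls in the Category 2 band.

2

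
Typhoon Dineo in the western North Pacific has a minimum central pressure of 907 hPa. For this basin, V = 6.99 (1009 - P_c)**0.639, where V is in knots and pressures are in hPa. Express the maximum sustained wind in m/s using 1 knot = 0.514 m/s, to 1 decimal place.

69.0 m/s

ΔP = 1009 − 907 = 102 hPa.
V ≈ 6.99 × 102^0.639 = 6.99 × 19.209 ≈ 134.268 kt.
134.268 × 0.514 ≈ 69.01 m/s → 69.0 m/s.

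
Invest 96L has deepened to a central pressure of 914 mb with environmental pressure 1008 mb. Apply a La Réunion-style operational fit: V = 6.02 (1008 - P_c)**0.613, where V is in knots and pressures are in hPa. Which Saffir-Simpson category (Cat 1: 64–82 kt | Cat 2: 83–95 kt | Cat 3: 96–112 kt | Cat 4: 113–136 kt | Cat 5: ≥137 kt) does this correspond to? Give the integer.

3

ΔP = 1008 − 914 = 94 mb.
V ≈ 6.02 × 94^0.613 = 6.02 × 16.20 ≈ 98 kt.
98 kt falls in the Category 3 band.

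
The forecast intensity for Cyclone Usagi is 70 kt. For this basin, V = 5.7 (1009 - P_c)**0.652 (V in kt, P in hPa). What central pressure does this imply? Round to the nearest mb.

962 mb

ΔP = (V / 5.7)^(1/0.652) = (70/5.7)^1.534.
70/5.7 = 12.281; 12.281^1.534 ≈ 46.84 mb.
P_c = 1009 − 46.84 = 962.16 ≈ 962 mb.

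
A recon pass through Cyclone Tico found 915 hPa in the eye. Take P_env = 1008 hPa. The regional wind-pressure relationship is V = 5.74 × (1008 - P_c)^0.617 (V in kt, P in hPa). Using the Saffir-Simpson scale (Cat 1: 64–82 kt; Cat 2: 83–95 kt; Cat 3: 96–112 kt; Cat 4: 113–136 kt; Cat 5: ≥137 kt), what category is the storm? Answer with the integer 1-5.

ΔP = 1008 − 915 = 93 hPa.
V ≈ 5.74 × 93^0.617 = 5.74 × 16.39 ≈ 94 kt.
94 kt falls in the Category 2 band.

2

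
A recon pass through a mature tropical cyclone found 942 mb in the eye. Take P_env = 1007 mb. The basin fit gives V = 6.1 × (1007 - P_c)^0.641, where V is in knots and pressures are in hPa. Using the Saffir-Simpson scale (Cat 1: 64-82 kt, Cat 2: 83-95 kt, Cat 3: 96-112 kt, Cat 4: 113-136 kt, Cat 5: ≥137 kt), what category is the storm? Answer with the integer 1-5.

ΔP = 1007 − 942 = 65 mb.
V ≈ 6.1 × 65^0.641 = 6.1 × 14.52 ≈ 89 kt.
89 kt falls in the Category 2 band.

2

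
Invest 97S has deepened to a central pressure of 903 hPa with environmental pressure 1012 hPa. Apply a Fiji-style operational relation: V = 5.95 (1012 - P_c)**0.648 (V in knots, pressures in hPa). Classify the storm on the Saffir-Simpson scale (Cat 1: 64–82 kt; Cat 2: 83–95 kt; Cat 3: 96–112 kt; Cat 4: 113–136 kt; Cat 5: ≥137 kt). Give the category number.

ΔP = 1012 − 903 = 109 hPa.
V ≈ 5.95 × 109^0.648 = 5.95 × 20.91 ≈ 124 kt.
124 kt falls in the Category 4 band.

4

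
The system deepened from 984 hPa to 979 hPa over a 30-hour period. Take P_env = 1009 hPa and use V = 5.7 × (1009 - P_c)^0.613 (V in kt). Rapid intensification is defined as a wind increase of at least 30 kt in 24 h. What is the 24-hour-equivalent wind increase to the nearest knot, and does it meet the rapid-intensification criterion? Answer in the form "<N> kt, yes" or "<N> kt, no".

4 kt, no

V₁: ΔP = 25, V ≈ 5.7 × 25^0.613 ≈ 41.00 kt.
V₂: ΔP = 30, V ≈ 5.7 × 30^0.613 ≈ 45.85 kt.
ΔV over 30 h = 4.85 kt → 24 h equivalent = 4.85 × 24/30 ≈ 3.88 kt.
4 kt < 30 kt ⇒ not rapid intensification.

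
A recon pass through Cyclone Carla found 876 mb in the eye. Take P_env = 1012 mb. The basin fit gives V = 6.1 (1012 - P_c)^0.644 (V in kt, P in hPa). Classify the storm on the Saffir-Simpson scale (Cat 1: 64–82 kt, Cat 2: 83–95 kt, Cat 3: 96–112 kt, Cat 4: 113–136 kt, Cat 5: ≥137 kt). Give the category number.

ΔP = 1012 − 876 = 136 mb.
V ≈ 6.1 × 136^0.644 = 6.1 × 23.66 ≈ 144 kt.
144 kt falls in the Category 5 band.

5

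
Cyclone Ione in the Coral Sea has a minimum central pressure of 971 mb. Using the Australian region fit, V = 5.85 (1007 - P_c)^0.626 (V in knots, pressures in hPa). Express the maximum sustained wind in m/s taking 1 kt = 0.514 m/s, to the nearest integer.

28 m/s

ΔP = 1007 − 971 = 36 mb.
V ≈ 5.85 × 36^0.626 = 5.85 × 9.424 ≈ 55.132 kt.
55.132 × 0.514 ≈ 28.34 m/s → 28 m/s.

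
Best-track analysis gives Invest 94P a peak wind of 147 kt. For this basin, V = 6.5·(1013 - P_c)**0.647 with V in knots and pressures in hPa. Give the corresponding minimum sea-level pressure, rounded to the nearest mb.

ΔP = (V / 6.5)^(1/0.647) = (147/6.5)^1.546.
147/6.5 = 22.615; 22.615^1.546 ≈ 123.98 mb.
P_c = 1013 − 123.98 = 889.02 ≈ 889 mb.

889 mb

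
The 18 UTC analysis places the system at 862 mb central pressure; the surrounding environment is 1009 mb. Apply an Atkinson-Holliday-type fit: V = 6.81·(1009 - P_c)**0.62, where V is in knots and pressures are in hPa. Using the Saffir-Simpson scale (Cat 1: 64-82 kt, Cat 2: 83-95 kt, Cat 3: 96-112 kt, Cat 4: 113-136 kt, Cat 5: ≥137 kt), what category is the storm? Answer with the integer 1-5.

5

ΔP = 1009 − 862 = 147 mb.
V ≈ 6.81 × 147^0.62 = 6.81 × 22.07 ≈ 150 kt.
150 kt falls in the Category 5 band.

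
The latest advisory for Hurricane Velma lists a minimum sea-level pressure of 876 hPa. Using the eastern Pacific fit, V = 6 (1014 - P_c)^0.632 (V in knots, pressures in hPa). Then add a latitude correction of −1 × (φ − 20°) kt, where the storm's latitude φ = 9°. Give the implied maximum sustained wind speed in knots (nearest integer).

146 kt

ΔP = 1014 − 876 = 138 hPa.
138^0.632 ≈ 22.511.
V ≈ 6 × 22.511 ≈ 135.1 kt.
Latitude correction: −1 × (9 − 20) = 11 kt.
Corrected V ≈ 146.1 kt → 146 kt.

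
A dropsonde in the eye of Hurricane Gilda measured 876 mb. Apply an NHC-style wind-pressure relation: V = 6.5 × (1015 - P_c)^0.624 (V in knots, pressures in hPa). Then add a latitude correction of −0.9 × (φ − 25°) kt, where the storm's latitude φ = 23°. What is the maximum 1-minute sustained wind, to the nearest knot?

143 kt

ΔP = 1015 − 876 = 139 mb.
139^0.624 ≈ 21.739.
V ≈ 6.5 × 21.739 ≈ 141.3 kt.
Latitude correction: −0.9 × (23 − 25) = 1.8 kt.
Corrected V ≈ 143.1 kt → 143 kt.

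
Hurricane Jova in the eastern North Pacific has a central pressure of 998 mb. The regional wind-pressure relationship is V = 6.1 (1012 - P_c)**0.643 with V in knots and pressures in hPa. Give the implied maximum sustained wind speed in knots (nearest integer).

33 kt

ΔP = 1012 − 998 = 14 mb.
14^0.643 ≈ 5.457.
V ≈ 6.1 × 5.457 ≈ 33.3 kt.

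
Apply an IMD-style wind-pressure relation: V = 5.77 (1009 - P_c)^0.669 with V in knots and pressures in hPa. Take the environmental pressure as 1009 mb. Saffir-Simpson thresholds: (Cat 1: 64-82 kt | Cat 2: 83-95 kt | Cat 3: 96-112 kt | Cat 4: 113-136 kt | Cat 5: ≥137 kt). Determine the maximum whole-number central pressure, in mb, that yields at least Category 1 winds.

972 mb

Category 1 begins at V = 64 kt.
Required ΔP = (64/5.77)^(1/0.669) = 11.092^1.495 ≈ 36.48 mb.
P_c ≤ 1009 − 36.48 = 972.52, so the highest integer P_c is 972 mb.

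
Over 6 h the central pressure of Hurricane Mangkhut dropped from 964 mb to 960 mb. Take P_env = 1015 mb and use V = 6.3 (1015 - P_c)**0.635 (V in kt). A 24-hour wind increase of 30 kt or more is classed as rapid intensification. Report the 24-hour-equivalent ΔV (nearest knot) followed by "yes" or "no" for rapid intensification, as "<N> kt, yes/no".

15 kt, no

V₁: ΔP = 51, V ≈ 6.3 × 51^0.635 ≈ 76.50 kt.
V₂: ΔP = 55, V ≈ 6.3 × 55^0.635 ≈ 80.25 kt.
ΔV over 6 h = 3.75 kt → 24 h equivalent = 3.75 × 24/6 ≈ 15.00 kt.
15 kt < 30 kt ⇒ not rapid intensification.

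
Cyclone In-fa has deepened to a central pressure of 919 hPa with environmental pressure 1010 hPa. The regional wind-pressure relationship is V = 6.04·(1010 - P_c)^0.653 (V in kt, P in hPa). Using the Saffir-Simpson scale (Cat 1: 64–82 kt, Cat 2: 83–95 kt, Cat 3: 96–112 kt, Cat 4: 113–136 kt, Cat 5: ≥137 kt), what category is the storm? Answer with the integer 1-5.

ΔP = 1010 − 919 = 91 hPa.
V ≈ 6.04 × 91^0.653 = 6.04 × 19.02 ≈ 115 kt.
115 kt falls in the Category 4 band.

4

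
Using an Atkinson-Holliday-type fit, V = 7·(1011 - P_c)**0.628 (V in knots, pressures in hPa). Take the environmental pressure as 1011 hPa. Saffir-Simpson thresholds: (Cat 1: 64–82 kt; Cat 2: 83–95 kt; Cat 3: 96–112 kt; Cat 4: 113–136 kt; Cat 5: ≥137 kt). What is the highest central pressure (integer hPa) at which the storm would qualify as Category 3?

Category 3 begins at V = 96 kt.
Required ΔP = (96/7)^(1/0.628) = 13.714^1.592 ≈ 64.68 hPa.
P_c ≤ 1011 − 64.68 = 946.32, so the highest integer P_c is 946 hPa.

946 hPa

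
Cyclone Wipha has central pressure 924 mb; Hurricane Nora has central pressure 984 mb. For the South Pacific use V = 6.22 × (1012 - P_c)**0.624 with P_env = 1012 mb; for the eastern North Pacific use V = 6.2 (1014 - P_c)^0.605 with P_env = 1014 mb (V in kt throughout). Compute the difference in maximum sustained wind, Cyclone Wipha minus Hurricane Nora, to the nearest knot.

53 kt

Cyclone Wipha: ΔP = 88; V ≈ 6.22 × 88^0.624 ≈ 101.66 kt.
Hurricane Nora: ΔP = 30; V ≈ 6.2 × 30^0.605 ≈ 48.53 kt.
Difference ≈ 101.66 − 48.53 = 53.13 → 53 kt.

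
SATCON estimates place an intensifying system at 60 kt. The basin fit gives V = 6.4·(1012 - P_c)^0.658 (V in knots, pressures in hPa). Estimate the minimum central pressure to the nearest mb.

ΔP = (V / 6.4)^(1/0.658) = (60/6.4)^1.520.
60/6.4 = 9.375; 9.375^1.520 ≈ 30.00 mb.
P_c = 1012 − 30.00 = 982.00 ≈ 982 mb.

982 mb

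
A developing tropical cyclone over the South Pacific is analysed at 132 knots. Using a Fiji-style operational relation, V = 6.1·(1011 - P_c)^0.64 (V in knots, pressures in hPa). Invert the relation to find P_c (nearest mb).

889 mb

ΔP = (V / 6.1)^(1/0.64) = (132/6.1)^1.562.
132/6.1 = 21.639; 21.639^1.562 ≈ 121.99 mb.
P_c = 1011 − 121.99 = 889.01 ≈ 889 mb.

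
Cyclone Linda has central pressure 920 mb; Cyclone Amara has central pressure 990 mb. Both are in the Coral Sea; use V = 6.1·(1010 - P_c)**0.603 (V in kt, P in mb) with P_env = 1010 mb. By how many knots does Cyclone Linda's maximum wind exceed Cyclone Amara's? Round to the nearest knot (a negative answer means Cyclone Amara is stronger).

Cyclone Linda: ΔP = 90; V ≈ 6.1 × 90^0.603 ≈ 91.99 kt.
Cyclone Amara: ΔP = 20; V ≈ 6.1 × 20^0.603 ≈ 37.14 kt.
Difference ≈ 91.99 − 37.14 = 54.85 → 55 kt.

55 kt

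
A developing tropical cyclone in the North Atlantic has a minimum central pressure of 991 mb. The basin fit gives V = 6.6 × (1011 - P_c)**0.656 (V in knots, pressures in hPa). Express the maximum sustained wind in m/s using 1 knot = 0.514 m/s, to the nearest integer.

24 m/s

ΔP = 1011 − 991 = 20 mb.
V ≈ 6.6 × 20^0.656 = 6.6 × 7.136 ≈ 47.100 kt.
47.100 × 0.514 ≈ 24.21 m/s → 24 m/s.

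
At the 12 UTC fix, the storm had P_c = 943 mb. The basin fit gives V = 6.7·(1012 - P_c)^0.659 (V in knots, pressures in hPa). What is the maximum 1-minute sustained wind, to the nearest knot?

ΔP = 1012 − 943 = 69 mb.
69^0.659 ≈ 16.286.
V ≈ 6.7 × 16.286 ≈ 109.1 kt.

109 kt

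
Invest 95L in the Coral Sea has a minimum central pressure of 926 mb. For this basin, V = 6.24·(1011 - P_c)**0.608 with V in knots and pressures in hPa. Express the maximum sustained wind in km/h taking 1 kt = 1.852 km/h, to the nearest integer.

172 km/h

ΔP = 1011 − 926 = 85 mb.
V ≈ 6.24 × 85^0.608 = 6.24 × 14.897 ≈ 92.955 kt.
92.955 × 1.852 ≈ 172.15 km/h → 172 km/h.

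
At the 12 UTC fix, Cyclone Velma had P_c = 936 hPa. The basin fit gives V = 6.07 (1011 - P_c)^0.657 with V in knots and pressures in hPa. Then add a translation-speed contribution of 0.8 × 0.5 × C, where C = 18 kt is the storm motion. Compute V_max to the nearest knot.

ΔP = 1011 − 936 = 75 hPa.
75^0.657 ≈ 17.057.
V ≈ 6.07 × 17.057 ≈ 103.5 kt.
Translation term: 0.8 × 0.5 × 18 = 7.2 kt.
Corrected V ≈ 110.7 kt → 111 kt.

111 kt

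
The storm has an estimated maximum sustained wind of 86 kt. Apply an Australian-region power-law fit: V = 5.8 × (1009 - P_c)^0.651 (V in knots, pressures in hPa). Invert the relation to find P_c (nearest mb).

ΔP = (V / 5.8)^(1/0.651) = (86/5.8)^1.536.
86/5.8 = 14.828; 14.828^1.536 ≈ 62.93 mb.
P_c = 1009 − 62.93 = 946.07 ≈ 946 mb.

946 mb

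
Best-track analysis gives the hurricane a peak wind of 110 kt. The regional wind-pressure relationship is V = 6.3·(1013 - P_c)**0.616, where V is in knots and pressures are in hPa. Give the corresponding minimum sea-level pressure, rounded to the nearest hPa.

ΔP = (V / 6.3)^(1/0.616) = (110/6.3)^1.623.
110/6.3 = 17.460; 17.460^1.623 ≈ 103.83 hPa.
P_c = 1013 − 103.83 = 909.17 ≈ 909 hPa.

909 hPa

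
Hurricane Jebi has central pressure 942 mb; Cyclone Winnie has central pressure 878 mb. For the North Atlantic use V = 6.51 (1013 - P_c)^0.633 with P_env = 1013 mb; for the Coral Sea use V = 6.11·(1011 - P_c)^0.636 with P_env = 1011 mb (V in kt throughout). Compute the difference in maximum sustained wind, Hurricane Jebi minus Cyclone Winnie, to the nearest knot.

Hurricane Jebi: ΔP = 71; V ≈ 6.51 × 71^0.633 ≈ 96.70 kt.
Cyclone Winnie: ΔP = 133; V ≈ 6.11 × 133^0.636 ≈ 137.03 kt.
Difference ≈ 96.70 − 137.03 = -40.33 → -40 kt.

-40 kt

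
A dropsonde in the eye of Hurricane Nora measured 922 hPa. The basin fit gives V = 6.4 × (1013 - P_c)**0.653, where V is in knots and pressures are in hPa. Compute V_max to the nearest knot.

ΔP = 1013 − 922 = 91 hPa.
91^0.653 ≈ 19.022.
V ≈ 6.4 × 19.022 ≈ 121.7 kt.

122 kt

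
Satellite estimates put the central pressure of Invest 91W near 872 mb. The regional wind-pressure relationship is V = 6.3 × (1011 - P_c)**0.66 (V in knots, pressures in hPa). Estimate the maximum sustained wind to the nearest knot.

ΔP = 1011 − 872 = 139 mb.
139^0.66 ≈ 25.965.
V ≈ 6.3 × 25.965 ≈ 163.6 kt.

164 kt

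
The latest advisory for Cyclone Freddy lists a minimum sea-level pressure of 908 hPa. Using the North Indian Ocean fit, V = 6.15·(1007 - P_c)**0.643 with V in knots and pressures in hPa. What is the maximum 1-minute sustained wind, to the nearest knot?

ΔP = 1007 − 908 = 99 hPa.
99^0.643 ≈ 19.195.
V ≈ 6.15 × 19.195 ≈ 118.1 kt.

118 kt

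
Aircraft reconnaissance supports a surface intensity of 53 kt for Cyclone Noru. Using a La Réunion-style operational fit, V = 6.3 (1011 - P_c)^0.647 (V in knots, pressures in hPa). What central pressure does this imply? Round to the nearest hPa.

984 hPa

ΔP = (V / 6.3)^(1/0.647) = (53/6.3)^1.546.
53/6.3 = 8.413; 8.413^1.546 ≈ 26.89 hPa.
P_c = 1011 − 26.89 = 984.11 ≈ 984 hPa.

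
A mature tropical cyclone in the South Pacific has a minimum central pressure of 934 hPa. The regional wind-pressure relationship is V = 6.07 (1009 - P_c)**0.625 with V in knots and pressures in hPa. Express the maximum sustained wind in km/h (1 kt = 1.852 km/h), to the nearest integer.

ΔP = 1009 − 934 = 75 hPa.
V ≈ 6.07 × 75^0.625 = 6.07 × 14.856 ≈ 90.178 kt.
90.178 × 1.852 ≈ 167.01 km/h → 167 km/h.

167 km/h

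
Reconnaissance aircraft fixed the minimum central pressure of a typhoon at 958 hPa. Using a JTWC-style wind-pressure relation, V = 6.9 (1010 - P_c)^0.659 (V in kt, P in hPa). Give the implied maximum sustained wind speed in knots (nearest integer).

93 kt

ΔP = 1010 − 958 = 52 hPa.
52^0.659 ≈ 13.516.
V ≈ 6.9 × 13.516 ≈ 93.3 kt.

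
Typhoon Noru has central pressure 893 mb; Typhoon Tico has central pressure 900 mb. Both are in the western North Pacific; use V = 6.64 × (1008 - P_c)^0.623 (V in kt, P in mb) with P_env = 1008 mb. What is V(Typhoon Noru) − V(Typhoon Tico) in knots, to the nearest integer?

5 kt

Typhoon Noru: ΔP = 115; V ≈ 6.64 × 115^0.623 ≈ 127.64 kt.
Typhoon Tico: ΔP = 108; V ≈ 6.64 × 108^0.623 ≈ 122.74 kt.
Difference ≈ 127.64 − 122.74 = 4.90 → 5 kt.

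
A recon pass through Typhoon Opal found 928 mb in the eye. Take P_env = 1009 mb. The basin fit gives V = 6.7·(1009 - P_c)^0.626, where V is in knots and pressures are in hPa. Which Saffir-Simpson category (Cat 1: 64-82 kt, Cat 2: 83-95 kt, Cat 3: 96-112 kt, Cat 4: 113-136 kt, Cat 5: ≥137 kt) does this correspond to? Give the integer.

ΔP = 1009 − 928 = 81 mb.
V ≈ 6.7 × 81^0.626 = 6.7 × 15.66 ≈ 105 kt.
105 kt falls in the Category 3 band.

3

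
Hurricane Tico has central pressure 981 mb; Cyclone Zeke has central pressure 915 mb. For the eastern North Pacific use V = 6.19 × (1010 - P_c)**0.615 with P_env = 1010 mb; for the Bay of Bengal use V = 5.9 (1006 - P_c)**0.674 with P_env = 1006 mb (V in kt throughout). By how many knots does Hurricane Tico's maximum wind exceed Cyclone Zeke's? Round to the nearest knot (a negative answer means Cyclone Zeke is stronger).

-74 kt

Hurricane Tico: ΔP = 29; V ≈ 6.19 × 29^0.615 ≈ 49.10 kt.
Cyclone Zeke: ΔP = 91; V ≈ 5.9 × 91^0.674 ≈ 123.38 kt.
Difference ≈ 49.10 − 123.38 = -74.28 → -74 kt.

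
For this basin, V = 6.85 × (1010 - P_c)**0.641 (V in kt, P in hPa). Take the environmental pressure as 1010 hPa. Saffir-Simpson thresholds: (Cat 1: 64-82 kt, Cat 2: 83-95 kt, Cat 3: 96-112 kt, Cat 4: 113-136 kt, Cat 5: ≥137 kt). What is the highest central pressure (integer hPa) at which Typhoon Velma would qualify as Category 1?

977 hPa

Category 1 begins at V = 64 kt.
Required ΔP = (64/6.85)^(1/0.641) = 9.343^1.560 ≈ 32.66 hPa.
P_c ≤ 1010 − 32.66 = 977.34, so the highest integer P_c is 977 hPa.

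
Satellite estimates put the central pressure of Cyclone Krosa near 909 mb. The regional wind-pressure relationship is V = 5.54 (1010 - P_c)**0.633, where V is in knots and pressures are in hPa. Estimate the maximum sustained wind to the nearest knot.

ΔP = 1010 − 909 = 101 mb.
101^0.633 ≈ 18.567.
V ≈ 5.54 × 18.567 ≈ 102.9 kt.

103 kt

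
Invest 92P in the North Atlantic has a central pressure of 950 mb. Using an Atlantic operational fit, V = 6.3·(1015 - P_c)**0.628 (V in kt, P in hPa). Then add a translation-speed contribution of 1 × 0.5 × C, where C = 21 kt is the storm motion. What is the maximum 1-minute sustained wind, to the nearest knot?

ΔP = 1015 − 950 = 65 mb.
65^0.628 ≈ 13.757.
V ≈ 6.3 × 13.757 ≈ 86.7 kt.
Translation term: 1 × 0.5 × 21 = 10.5 kt.
Corrected V ≈ 97.2 kt → 97 kt.

97 kt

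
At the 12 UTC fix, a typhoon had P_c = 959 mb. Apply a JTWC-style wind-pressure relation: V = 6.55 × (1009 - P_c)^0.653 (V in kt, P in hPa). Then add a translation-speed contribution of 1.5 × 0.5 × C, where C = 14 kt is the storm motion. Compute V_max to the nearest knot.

95 kt

ΔP = 1009 − 959 = 50 mb.
50^0.653 ≈ 12.866.
V ≈ 6.55 × 12.866 ≈ 84.3 kt.
Translation term: 1.5 × 0.5 × 14 = 10.5 kt.
Corrected V ≈ 94.8 kt → 95 kt.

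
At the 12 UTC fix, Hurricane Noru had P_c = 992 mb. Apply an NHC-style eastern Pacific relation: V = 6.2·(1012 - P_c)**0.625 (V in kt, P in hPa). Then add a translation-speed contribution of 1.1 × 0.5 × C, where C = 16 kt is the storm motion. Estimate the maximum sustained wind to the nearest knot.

49 kt

ΔP = 1012 − 992 = 20 mb.
20^0.625 ≈ 6.503.
V ≈ 6.2 × 6.503 ≈ 40.3 kt.
Translation term: 1.1 × 0.5 × 16 = 8.8 kt.
Corrected V ≈ 49.1 kt → 49 kt.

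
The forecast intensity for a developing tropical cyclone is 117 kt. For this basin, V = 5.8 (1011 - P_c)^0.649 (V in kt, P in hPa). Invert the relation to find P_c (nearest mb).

909 mb

ΔP = (V / 5.8)^(1/0.649) = (117/5.8)^1.541.
117/5.8 = 20.172; 20.172^1.541 ≈ 102.43 mb.
P_c = 1011 − 102.43 = 908.57 ≈ 909 mb.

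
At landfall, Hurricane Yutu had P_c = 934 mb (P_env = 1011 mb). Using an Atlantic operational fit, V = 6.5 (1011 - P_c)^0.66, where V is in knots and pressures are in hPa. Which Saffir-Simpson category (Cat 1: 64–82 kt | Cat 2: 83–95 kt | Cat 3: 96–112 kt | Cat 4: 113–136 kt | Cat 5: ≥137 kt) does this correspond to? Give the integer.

ΔP = 1011 − 934 = 77 mb.
V ≈ 6.5 × 77^0.66 = 6.5 × 17.58 ≈ 114 kt.
114 kt falls in the Category 4 band.

4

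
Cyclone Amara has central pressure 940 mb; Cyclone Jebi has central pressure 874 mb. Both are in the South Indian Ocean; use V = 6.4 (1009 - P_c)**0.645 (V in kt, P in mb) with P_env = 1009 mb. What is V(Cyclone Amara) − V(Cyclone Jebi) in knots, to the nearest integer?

Cyclone Amara: ΔP = 69; V ≈ 6.4 × 69^0.645 ≈ 98.23 kt.
Cyclone Jebi: ΔP = 135; V ≈ 6.4 × 135^0.645 ≈ 151.44 kt.
Difference ≈ 98.23 − 151.44 = -53.21 → -53 kt.

-53 kt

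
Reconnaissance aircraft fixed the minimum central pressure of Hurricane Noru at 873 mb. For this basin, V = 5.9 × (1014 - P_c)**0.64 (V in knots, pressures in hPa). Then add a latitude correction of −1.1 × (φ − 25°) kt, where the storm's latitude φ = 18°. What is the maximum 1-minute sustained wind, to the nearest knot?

ΔP = 1014 − 873 = 141 mb.
141^0.64 ≈ 23.741.
V ≈ 5.9 × 23.741 ≈ 140.1 kt.
Latitude correction: −1.1 × (18 − 25) = 7.7 kt.
Corrected V ≈ 147.8 kt → 148 kt.

148 kt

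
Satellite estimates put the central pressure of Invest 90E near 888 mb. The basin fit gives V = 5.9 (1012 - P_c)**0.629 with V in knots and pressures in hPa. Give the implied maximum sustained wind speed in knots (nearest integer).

122 kt

ΔP = 1012 − 888 = 124 mb.
124^0.629 ≈ 20.738.
V ≈ 5.9 × 20.738 ≈ 122.4 kt.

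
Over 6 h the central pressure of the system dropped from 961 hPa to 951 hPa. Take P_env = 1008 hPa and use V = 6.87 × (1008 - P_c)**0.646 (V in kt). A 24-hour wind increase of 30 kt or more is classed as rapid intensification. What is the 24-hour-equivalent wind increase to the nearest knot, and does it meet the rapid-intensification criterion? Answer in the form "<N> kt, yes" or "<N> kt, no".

V₁: ΔP = 47, V ≈ 6.87 × 47^0.646 ≈ 82.63 kt.
V₂: ΔP = 57, V ≈ 6.87 × 57^0.646 ≈ 93.59 kt.
ΔV over 6 h = 10.96 kt → 24 h equivalent = 10.96 × 24/6 ≈ 43.84 kt.
44 kt ≥ 30 kt ⇒ rapid intensification.

44 kt, yes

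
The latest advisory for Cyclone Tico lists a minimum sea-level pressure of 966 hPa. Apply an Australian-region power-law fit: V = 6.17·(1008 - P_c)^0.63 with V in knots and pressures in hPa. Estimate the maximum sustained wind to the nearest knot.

65 kt

ΔP = 1008 − 966 = 42 hPa.
42^0.63 ≈ 10.535.
V ≈ 6.17 × 10.535 ≈ 65.0 kt.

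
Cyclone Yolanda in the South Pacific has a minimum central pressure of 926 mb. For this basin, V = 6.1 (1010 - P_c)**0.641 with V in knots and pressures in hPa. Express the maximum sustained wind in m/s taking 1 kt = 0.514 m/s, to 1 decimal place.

53.7 m/s

ΔP = 1010 − 926 = 84 mb.
V ≈ 6.1 × 84^0.641 = 6.1 × 17.118 ≈ 104.422 kt.
104.422 × 0.514 ≈ 53.67 m/s → 53.7 m/s.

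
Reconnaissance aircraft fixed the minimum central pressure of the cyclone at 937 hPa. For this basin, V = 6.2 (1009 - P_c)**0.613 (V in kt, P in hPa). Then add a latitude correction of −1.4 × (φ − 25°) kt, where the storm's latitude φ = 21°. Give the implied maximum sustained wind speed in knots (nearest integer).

91 kt

ΔP = 1009 − 937 = 72 hPa.
72^0.613 ≈ 13.758.
V ≈ 6.2 × 13.758 ≈ 85.3 kt.
Latitude correction: −1.4 × (21 − 25) = 5.6 kt.
Corrected V ≈ 90.9 kt → 91 kt.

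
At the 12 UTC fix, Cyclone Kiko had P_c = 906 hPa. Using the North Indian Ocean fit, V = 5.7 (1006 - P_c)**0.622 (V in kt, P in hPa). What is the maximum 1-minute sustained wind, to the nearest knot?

ΔP = 1006 − 906 = 100 hPa.
100^0.622 ≈ 17.539.
V ≈ 5.7 × 17.539 ≈ 100.0 kt.

100 kt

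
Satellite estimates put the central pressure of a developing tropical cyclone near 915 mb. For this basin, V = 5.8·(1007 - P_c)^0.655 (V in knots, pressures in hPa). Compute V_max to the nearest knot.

ΔP = 1007 − 915 = 92 mb.
92^0.655 ≈ 19.332.
V ≈ 5.8 × 19.332 ≈ 112.1 kt.

112 kt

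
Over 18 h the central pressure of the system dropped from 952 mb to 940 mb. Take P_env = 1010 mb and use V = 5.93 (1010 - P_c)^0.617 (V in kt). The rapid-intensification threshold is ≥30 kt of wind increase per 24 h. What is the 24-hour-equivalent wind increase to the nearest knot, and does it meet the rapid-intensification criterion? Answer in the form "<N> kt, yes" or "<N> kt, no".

12 kt, no

V₁: ΔP = 58, V ≈ 5.93 × 58^0.617 ≈ 72.63 kt.
V₂: ΔP = 70, V ≈ 5.93 × 70^0.617 ≈ 81.56 kt.
ΔV over 18 h = 8.93 kt → 24 h equivalent = 8.93 × 24/18 ≈ 11.91 kt.
12 kt < 30 kt ⇒ not rapid intensification.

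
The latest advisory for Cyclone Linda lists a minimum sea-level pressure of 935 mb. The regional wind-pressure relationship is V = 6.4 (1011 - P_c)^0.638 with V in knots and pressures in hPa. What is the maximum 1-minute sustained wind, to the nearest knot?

101 kt

ΔP = 1011 − 935 = 76 mb.
76^0.638 ≈ 15.847.
V ≈ 6.4 × 15.847 ≈ 101.4 kt.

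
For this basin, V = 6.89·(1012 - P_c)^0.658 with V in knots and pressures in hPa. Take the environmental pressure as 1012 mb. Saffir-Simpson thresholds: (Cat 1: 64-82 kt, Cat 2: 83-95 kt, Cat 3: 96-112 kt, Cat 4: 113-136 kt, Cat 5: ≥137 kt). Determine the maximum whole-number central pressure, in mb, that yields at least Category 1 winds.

982 mb

Category 1 begins at V = 64 kt.
Required ΔP = (64/6.89)^(1/0.658) = 9.289^1.520 ≈ 29.58 mb.
P_c ≤ 1012 − 29.58 = 982.42, so the highest integer P_c is 982 mb.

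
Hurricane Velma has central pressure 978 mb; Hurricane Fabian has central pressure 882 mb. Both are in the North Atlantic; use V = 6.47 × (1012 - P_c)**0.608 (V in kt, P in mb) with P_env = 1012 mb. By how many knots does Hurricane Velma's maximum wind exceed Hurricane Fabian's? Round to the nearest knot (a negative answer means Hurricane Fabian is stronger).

Hurricane Velma: ΔP = 34; V ≈ 6.47 × 34^0.608 ≈ 55.21 kt.
Hurricane Fabian: ΔP = 130; V ≈ 6.47 × 130^0.608 ≈ 124.79 kt.
Difference ≈ 55.21 − 124.79 = -69.58 → -70 kt.

-70 kt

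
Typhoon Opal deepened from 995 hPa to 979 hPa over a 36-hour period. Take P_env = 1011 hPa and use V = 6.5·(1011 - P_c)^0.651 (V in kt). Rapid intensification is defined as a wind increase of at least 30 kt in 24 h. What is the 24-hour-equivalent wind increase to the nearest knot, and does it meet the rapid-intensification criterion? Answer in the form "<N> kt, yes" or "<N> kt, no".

V₁: ΔP = 16, V ≈ 6.5 × 16^0.651 ≈ 39.52 kt.
V₂: ΔP = 32, V ≈ 6.5 × 32^0.651 ≈ 62.05 kt.
ΔV over 36 h = 22.53 kt → 24 h equivalent = 22.53 × 24/36 ≈ 15.02 kt.
15 kt < 30 kt ⇒ not rapid intensification.

15 kt, no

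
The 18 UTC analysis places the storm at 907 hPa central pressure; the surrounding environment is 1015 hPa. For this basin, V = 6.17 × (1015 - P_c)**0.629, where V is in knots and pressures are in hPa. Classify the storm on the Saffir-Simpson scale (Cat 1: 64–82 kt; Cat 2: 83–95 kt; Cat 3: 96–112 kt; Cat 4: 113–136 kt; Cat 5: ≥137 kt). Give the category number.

ΔP = 1015 − 907 = 108 hPa.
V ≈ 6.17 × 108^0.629 = 6.17 × 19.01 ≈ 117 kt.
117 kt falls in the Category 4 band.

4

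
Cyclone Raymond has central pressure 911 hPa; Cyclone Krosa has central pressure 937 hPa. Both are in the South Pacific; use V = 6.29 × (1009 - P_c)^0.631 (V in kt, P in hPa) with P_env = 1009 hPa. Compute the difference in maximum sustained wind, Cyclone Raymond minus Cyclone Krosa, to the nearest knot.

Cyclone Raymond: ΔP = 98; V ≈ 6.29 × 98^0.631 ≈ 113.53 kt.
Cyclone Krosa: ΔP = 72; V ≈ 6.29 × 72^0.631 ≈ 93.46 kt.
Difference ≈ 113.53 − 93.46 = 20.07 → 20 kt.

20 kt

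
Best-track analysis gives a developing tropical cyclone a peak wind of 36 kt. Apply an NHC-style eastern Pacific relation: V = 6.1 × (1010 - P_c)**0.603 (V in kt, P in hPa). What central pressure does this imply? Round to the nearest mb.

991 mb

ΔP = (V / 6.1)^(1/0.603) = (36/6.1)^1.658.
36/6.1 = 5.902; 5.902^1.658 ≈ 18.99 mb.
P_c = 1010 − 18.99 = 991.01 ≈ 991 mb.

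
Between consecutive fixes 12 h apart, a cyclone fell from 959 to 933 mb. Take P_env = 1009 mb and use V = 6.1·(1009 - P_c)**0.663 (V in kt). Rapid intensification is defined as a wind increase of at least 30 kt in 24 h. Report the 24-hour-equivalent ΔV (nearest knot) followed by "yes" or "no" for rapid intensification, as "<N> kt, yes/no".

52 kt, yes

V₁: ΔP = 50, V ≈ 6.1 × 50^0.663 ≈ 81.61 kt.
V₂: ΔP = 76, V ≈ 6.1 × 76^0.663 ≈ 107.72 kt.
ΔV over 12 h = 26.11 kt → 24 h equivalent = 26.11 × 24/12 ≈ 52.22 kt.
52 kt ≥ 30 kt ⇒ rapid intensification.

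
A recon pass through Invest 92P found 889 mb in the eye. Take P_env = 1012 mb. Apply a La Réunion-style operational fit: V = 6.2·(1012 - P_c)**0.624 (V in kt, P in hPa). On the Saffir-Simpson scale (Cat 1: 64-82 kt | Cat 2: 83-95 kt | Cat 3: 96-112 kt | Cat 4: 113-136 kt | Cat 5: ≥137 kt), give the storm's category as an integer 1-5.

ΔP = 1012 − 889 = 123 mb.
V ≈ 6.2 × 123^0.624 = 6.2 × 20.14 ≈ 125 kt.
125 kt falls in the Category 4 band.

4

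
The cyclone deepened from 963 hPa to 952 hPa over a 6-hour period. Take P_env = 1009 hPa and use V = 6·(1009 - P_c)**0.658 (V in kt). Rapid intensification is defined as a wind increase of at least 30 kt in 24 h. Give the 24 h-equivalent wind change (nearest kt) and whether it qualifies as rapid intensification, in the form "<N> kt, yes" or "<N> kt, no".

V₁: ΔP = 46, V ≈ 6 × 46^0.658 ≈ 74.52 kt.
V₂: ΔP = 57, V ≈ 6 × 57^0.658 ≈ 85.81 kt.
ΔV over 6 h = 11.29 kt → 24 h equivalent = 11.29 × 24/6 ≈ 45.16 kt.
45 kt ≥ 30 kt ⇒ rapid intensification.

45 kt, yes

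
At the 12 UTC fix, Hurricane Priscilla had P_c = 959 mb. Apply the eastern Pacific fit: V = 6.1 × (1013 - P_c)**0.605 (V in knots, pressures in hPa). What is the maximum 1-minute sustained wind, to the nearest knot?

ΔP = 1013 − 959 = 54 mb.
54^0.605 ≈ 11.171.
V ≈ 6.1 × 11.171 ≈ 68.1 kt.

68 kt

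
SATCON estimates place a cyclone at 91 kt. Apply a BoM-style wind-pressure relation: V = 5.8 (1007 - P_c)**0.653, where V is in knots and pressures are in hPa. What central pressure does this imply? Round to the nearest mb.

ΔP = (V / 5.8)^(1/0.653) = (91/5.8)^1.531.
91/5.8 = 15.690; 15.690^1.531 ≈ 67.76 mb.
P_c = 1007 − 67.76 = 939.24 ≈ 939 mb.

939 mb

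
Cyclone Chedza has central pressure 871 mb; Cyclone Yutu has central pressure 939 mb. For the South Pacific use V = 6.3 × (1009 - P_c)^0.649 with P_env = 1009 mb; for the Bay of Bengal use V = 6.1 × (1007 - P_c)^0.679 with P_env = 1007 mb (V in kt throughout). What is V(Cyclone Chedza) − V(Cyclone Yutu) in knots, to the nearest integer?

47 kt

Cyclone Chedza: ΔP = 138; V ≈ 6.3 × 138^0.649 ≈ 154.21 kt.
Cyclone Yutu: ΔP = 68; V ≈ 6.1 × 68^0.679 ≈ 107.05 kt.
Difference ≈ 154.21 − 107.05 = 47.16 → 47 kt.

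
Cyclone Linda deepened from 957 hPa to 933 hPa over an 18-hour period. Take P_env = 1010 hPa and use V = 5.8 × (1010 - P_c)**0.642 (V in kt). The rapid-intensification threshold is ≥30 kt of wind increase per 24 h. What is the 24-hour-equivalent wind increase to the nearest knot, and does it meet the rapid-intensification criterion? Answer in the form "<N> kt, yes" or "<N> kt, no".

V₁: ΔP = 53, V ≈ 5.8 × 53^0.642 ≈ 74.20 kt.
V₂: ΔP = 77, V ≈ 5.8 × 77^0.642 ≈ 94.31 kt.
ΔV over 18 h = 20.11 kt → 24 h equivalent = 20.11 × 24/18 ≈ 26.81 kt.
27 kt < 30 kt ⇒ not rapid intensification.

27 kt, no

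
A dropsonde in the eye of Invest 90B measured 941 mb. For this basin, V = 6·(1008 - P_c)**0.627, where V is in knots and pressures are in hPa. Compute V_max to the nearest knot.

84 kt

ΔP = 1008 − 941 = 67 mb.
67^0.627 ≈ 13.962.
V ≈ 6 × 13.962 ≈ 83.8 kt.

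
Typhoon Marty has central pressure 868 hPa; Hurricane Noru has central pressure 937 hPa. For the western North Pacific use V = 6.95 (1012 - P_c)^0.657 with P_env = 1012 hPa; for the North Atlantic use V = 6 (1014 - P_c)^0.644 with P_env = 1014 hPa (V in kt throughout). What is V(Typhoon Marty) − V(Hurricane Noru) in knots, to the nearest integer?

Typhoon Marty: ΔP = 144; V ≈ 6.95 × 144^0.657 ≈ 181.98 kt.
Hurricane Noru: ΔP = 77; V ≈ 6 × 77^0.644 ≈ 98.41 kt.
Difference ≈ 181.98 − 98.41 = 83.57 → 84 kt.

84 kt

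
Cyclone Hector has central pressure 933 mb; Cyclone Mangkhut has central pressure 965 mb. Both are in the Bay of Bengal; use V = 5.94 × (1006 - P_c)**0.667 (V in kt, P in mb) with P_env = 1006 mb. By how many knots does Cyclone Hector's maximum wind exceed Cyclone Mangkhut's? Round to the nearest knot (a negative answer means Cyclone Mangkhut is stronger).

33 kt

Cyclone Hector: ΔP = 73; V ≈ 5.94 × 73^0.667 ≈ 103.90 kt.
Cyclone Mangkhut: ΔP = 41; V ≈ 5.94 × 41^0.667 ≈ 70.72 kt.
Difference ≈ 103.90 − 70.72 = 33.18 → 33 kt.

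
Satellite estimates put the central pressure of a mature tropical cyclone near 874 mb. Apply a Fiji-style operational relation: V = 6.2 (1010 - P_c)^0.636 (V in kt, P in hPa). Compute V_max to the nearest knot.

141 kt

ΔP = 1010 − 874 = 136 mb.
136^0.636 ≈ 22.747.
V ≈ 6.2 × 22.747 ≈ 141.0 kt.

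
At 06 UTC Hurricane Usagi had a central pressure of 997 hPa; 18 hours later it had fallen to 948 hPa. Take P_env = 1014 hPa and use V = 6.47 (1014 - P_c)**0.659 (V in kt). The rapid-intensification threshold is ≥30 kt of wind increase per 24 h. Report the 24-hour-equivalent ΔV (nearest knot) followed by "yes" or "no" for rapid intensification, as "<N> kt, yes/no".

81 kt, yes

V₁: ΔP = 17, V ≈ 6.47 × 17^0.659 ≈ 41.86 kt.
V₂: ΔP = 66, V ≈ 6.47 × 66^0.659 ≈ 102.33 kt.
ΔV over 18 h = 60.47 kt → 24 h equivalent = 60.47 × 24/18 ≈ 80.63 kt.
81 kt ≥ 30 kt ⇒ rapid intensification.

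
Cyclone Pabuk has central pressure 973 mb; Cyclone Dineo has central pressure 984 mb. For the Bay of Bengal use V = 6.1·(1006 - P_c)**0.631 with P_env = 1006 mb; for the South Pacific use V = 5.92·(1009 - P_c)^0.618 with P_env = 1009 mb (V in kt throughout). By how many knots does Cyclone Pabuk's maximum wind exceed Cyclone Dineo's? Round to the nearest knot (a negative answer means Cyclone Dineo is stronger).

12 kt

Cyclone Pabuk: ΔP = 33; V ≈ 6.1 × 33^0.631 ≈ 55.40 kt.
Cyclone Dineo: ΔP = 25; V ≈ 5.92 × 25^0.618 ≈ 43.28 kt.
Difference ≈ 55.40 − 43.28 = 12.12 → 12 kt.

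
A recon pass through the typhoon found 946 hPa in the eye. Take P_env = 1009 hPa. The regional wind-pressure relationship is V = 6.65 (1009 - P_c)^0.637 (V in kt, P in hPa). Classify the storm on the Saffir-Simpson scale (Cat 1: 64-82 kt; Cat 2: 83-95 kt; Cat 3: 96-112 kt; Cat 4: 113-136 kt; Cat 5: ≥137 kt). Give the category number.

ΔP = 1009 − 946 = 63 hPa.
V ≈ 6.65 × 63^0.637 = 6.65 × 14.00 ≈ 93 kt.
93 kt falls in the Category 2 band.

2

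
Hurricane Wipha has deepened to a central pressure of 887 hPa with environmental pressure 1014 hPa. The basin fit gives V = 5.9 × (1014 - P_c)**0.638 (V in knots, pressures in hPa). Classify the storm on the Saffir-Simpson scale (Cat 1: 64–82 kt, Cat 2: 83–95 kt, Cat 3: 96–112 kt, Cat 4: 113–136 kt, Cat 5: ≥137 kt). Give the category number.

ΔP = 1014 − 887 = 127 hPa.
V ≈ 5.9 × 127^0.638 = 5.9 × 21.99 ≈ 130 kt.
130 kt falls in the Category 4 band.

4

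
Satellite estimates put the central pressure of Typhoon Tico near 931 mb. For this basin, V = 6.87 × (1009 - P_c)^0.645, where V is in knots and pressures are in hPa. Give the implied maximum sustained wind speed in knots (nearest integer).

ΔP = 1009 − 931 = 78 mb.
78^0.645 ≈ 16.611.
V ≈ 6.87 × 16.611 ≈ 114.1 kt.

114 kt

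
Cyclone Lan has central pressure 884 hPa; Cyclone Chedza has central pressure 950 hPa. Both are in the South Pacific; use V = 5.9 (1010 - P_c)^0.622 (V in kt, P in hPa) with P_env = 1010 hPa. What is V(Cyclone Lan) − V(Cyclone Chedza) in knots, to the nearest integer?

Cyclone Lan: ΔP = 126; V ≈ 5.9 × 126^0.622 ≈ 119.48 kt.
Cyclone Chedza: ΔP = 60; V ≈ 5.9 × 60^0.622 ≈ 75.31 kt.
Difference ≈ 119.48 − 75.31 = 44.17 → 44 kt.

44 kt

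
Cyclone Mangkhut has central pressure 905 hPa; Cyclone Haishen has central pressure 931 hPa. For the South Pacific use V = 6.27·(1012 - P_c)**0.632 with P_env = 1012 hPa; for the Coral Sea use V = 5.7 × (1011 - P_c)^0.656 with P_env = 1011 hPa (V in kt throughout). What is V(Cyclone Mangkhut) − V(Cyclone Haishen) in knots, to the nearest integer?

19 kt

Cyclone Mangkhut: ΔP = 107; V ≈ 6.27 × 107^0.632 ≈ 120.18 kt.
Cyclone Haishen: ΔP = 80; V ≈ 5.7 × 80^0.656 ≈ 101.00 kt.
Difference ≈ 120.18 − 101.00 = 19.18 → 19 kt.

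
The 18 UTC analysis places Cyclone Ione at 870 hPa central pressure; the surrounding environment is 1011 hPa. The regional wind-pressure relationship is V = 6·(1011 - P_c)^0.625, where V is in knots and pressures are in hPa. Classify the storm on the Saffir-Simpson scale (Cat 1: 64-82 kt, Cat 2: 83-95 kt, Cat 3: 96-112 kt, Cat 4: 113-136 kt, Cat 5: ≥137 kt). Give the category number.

4

ΔP = 1011 − 870 = 141 hPa.
V ≈ 6 × 141^0.625 = 6 × 22.04 ≈ 132 kt.
132 kt falls in the Category 4 band.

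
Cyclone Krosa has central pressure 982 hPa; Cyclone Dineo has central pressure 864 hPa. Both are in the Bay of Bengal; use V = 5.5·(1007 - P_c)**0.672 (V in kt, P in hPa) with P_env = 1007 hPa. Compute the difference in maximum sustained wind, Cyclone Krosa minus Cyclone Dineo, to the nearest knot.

Cyclone Krosa: ΔP = 25; V ≈ 5.5 × 25^0.672 ≈ 47.84 kt.
Cyclone Dineo: ΔP = 143; V ≈ 5.5 × 143^0.672 ≈ 154.44 kt.
Difference ≈ 47.84 − 154.44 = -106.60 → -107 kt.

-107 kt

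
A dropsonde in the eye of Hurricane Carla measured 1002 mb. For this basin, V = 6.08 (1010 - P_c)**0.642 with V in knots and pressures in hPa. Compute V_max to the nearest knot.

ΔP = 1010 − 1002 = 8 mb.
8^0.642 ≈ 3.800.
V ≈ 6.08 × 3.800 ≈ 23.1 kt.

23 kt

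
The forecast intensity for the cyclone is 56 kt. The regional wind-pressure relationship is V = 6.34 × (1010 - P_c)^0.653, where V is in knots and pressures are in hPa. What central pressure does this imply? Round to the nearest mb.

ΔP = (V / 6.34)^(1/0.653) = (56/6.34)^1.531.
56/6.34 = 8.833; 8.833^1.531 ≈ 28.11 mb.
P_c = 1010 − 28.11 = 981.89 ≈ 982 mb.

982 mb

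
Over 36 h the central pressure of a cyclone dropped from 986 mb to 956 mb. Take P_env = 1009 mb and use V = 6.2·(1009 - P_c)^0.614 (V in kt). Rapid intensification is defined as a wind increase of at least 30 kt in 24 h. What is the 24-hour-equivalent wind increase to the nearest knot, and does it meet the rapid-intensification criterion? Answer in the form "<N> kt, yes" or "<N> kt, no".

19 kt, no

V₁: ΔP = 23, V ≈ 6.2 × 23^0.614 ≈ 42.51 kt.
V₂: ΔP = 53, V ≈ 6.2 × 53^0.614 ≈ 70.97 kt.
ΔV over 36 h = 28.46 kt → 24 h equivalent = 28.46 × 24/36 ≈ 18.97 kt.
19 kt < 30 kt ⇒ not rapid intensification.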